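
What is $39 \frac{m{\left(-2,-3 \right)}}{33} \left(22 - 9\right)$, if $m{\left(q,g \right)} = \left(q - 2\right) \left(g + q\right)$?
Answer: $\frac{3380}{11} \approx 307.27$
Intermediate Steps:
$m{\left(q,g \right)} = \left(-2 + q\right) \left(g + q\right)$
$39 \frac{m{\left(-2,-3 \right)}}{33} \left(22 - 9\right) = 39 \frac{\left(-2\right)^{2} - -6 - -4 - -6}{33} \left(22 - 9\right) = 39 \left(4 + 6 + 4 + 6\right) \frac{1}{33} \cdot 13 = 39 \cdot 20 \cdot \frac{1}{33} \cdot 13 = 39 \cdot \frac{20}{33} \cdot 13 = \frac{260}{11} \cdot 13 = \frac{3380}{11}$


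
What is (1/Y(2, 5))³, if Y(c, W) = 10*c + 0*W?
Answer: 1/8000 ≈ 0.00012500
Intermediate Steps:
Y(c, W) = 10*c (Y(c, W) = 10*c + 0 = 10*c)
(1/Y(2, 5))³ = (1/(10*2))³ = (1/20)³ = 1/8000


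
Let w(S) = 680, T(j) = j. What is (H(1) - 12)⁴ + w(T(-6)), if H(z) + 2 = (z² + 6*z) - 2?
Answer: 7241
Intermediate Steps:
H(z) = -4 + z² + 6*z (H(z) = -2 + ((z² + 6*z) - 2) = -2 + (-2 + z² + 6*z) = -4 + z² + 6*z)
(H(1) - 12)⁴ + w(T(-6)) = ((-4 + 1² + 6*1) - 12)⁴ + 680 = ((-4 + 1 + 6) - 12)⁴ + 680 = (3 - 12)⁴ + 680 = (-9)⁴ + 680 = 6561 + 680 = 7241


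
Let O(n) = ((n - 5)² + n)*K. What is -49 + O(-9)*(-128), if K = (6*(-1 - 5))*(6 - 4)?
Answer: 1723343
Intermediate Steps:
K = -72 (K = (6*(-6))*2 = -36*2 = -72)
O(n) = -72*n - 72*(-5 + n)² (O(n) = ((n - 5)² + n)*(-72) = ((-5 + n)² + n)*(-72) = (n + (-5 + n)²)*(-72) = -72*n - 72*(-5 + n)²)
-49 + O(-9)*(-128) = -49 + (-72*(-9) - 72*(-5 - 9)²)*(-128) = -49 + (648 - 72*(-14)²)*(-128) = -49 + (648 - 72*196)*(-128) = -49 + (648 - 14112)*(-128) = -49 - 13464*(-128) = -49 + 1723392 = 1723343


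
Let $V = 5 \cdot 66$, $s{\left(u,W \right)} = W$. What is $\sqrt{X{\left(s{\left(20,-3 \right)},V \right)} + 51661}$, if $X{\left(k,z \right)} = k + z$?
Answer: $2 \sqrt{12997} \approx 228.01$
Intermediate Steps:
$V = 330$
$\sqrt{X{\left(s{\left(20,-3 \right)},V \right)} + 51661} = \sqrt{\left(-3 + 330\right) + 51661} = \sqrt{327 + 51661} = \sqrt{51988} = 2 \sqrt{12997}$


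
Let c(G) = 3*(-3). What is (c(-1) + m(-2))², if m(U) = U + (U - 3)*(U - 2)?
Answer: 81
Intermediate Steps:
c(G) = -9
m(U) = U + (-3 + U)*(-2 + U)
(c(-1) + m(-2))² = (-9 + (6 + (-2)² - 4*(-2)))² = (-9 + (6 + 4 + 8))² = (-9 + 18)² = 9² = 81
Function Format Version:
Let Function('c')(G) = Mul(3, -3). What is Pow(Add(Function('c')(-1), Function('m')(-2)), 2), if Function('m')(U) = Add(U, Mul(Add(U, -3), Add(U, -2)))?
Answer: 81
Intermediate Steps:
Function('c')(G) = -9
Function('m')(U) = Add(U, Mul(Add(-3, U), Add(-2, U)))
Pow(Add(Function('c')(-1), Function('m')(-2)), 2) = Pow(Add(-9, Add(6, Pow(-2, 2), Mul(-4, -2))), 2) = Pow(Add(-9, Add(6, 4, 8)), 2) = Pow(Add(-9, 18), 2) = Pow(9, 2) = 81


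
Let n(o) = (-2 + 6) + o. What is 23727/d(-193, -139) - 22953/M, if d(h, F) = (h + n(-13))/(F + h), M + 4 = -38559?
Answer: 21698530317/556409 ≈ 38997.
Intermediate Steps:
M = -38563 (M = -4 - 38559 = -38563)
n(o) = 4 + o
d(h, F) = (-9 + h)/(F + h) (d(h, F) = (h + (4 - 13))/(F + h) = (h - 9)/(F + h) = (-9 + h)/(F + h))
23727/d(-193, -139) - 22953/M = 23727/(((-9 - 193)/(-139 - 193))) - 22953/(-38563) = 23727/((-202/(-332))) - 22953*(-1/38563) = 23727/((-1/332*(-202))) + 3279/5509 = 23727/(101/166) + 3279/5509 = 23727*(166/101) + 3279/5509 = 3938682/101 + 3279/5509 = 21698530317/556409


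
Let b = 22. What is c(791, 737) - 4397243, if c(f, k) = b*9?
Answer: -4397045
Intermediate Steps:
c(f, k) = 198 (c(f, k) = 22*9 = 198)
c(791, 737) - 4397243 = 198 - 4397243 = -4397045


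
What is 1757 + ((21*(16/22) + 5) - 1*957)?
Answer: 9023/11 ≈ 820.27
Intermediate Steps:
1757 + ((21*(16/22) + 5) - 1*957) = 1757 + ((21*(16*(1/22)) + 5) - 957) = 1757 + ((21*(8/11) + 5) - 957) = 1757 + ((168/11 + 5) - 957) = 1757 + (223/11 - 957) = 1757 - 10304/11 = 9023/11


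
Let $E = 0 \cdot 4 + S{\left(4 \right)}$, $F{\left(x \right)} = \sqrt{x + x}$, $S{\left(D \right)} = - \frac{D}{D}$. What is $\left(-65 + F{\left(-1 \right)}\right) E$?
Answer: $65 - i \sqrt{2} \approx 65.0 - 1.4142 i$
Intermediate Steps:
$S{\left(D \right)} = -1$ ($S{\left(D \right)} = \left(-1\right) 1 = -1$)
$F{\left(x \right)} = \sqrt{2} \sqrt{x}$ ($F{\left(x \right)} = \sqrt{2 x} = \sqrt{2} \sqrt{x}$)
$E = -1$ ($E = 0 \cdot 4 - 1 = 0 - 1 = -1$)
$\left(-65 + F{\left(-1 \right)}\right) E = \left(-65 + \sqrt{2} \sqrt{-1}\right) \left(-1\right) = \left(-65 + \sqrt{2} i\right) \left(-1\right) = \left(-65 + i \sqrt{2}\right) \left(-1\right) = 65 - i \sqrt{2}$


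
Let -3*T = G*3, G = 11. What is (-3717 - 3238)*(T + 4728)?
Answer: -32806735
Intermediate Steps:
T = -11 (T = -11*3/3 = -⅓*33 = -11)
(-3717 - 3238)*(T + 4728) = (-3717 - 3238)*(-11 + 4728) = -6955*4717 = -32806735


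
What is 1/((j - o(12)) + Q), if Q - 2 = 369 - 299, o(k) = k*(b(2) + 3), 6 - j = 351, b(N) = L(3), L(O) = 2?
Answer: -1/333 ≈ -0.0030030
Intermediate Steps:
b(N) = 2
j = -345 (j = 6 - 1*351 = 6 - 351 = -345)
o(k) = 5*k (o(k) = k*(2 + 3) = k*5 = 5*k)
Q = 72 (Q = 2 + (369 - 299) = 2 + 70 = 72)
1/((j - o(12)) + Q) = 1/((-345 - 5*12) + 72) = 1/((-345 - 1*60) + 72) = 1/((-345 - 60) + 72) = 1/(-405 + 72) = 1/(-333) = -1/333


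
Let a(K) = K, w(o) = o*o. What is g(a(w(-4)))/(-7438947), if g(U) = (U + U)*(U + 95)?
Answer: -1184/2479649 ≈ -0.00047749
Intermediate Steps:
w(o) = o**2
g(U) = 2*U*(95 + U) (g(U) = (2*U)*(95 + U) = 2*U*(95 + U))
g(a(w(-4)))/(-7438947) = (2*(-4)**2*(95 + (-4)**2))/(-7438947) = (2*16*(95 + 16))*(-1/7438947) = (2*16*111)*(-1/7438947) = 3552*(-1/7438947) = -1184/2479649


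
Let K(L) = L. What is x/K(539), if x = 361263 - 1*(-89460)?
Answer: 64389/77 ≈ 836.22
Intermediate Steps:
x = 450723 (x = 361263 + 89460 = 450723)
x/K(539) = 450723/539 = 450723*(1/539) = 64389/77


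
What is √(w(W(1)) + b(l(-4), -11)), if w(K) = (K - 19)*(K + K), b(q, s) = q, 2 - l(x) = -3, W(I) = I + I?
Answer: 3*I*√7 ≈ 7.9373*I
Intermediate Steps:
W(I) = 2*I
l(x) = 5 (l(x) = 2 - 1*(-3) = 2 + 3 = 5)
w(K) = 2*K*(-19 + K) (w(K) = (-19 + K)*(2*K) = 2*K*(-19 + K))
√(w(W(1)) + b(l(-4), -11)) = √(2*(2*1)*(-19 + 2*1) + 5) = √(2*2*(-19 + 2) + 5) = √(2*2*(-17) + 5) = √(-68 + 5) = √(-63) = 3*I*√7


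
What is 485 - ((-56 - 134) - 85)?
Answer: 760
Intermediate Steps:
485 - ((-56 - 134) - 85) = 485 - (-190 - 85) = 485 - 1*(-275) = 485 + 275 = 760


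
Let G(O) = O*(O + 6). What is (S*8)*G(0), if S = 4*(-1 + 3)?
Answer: 0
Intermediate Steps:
S = 8 (S = 4*2 = 8)
G(O) = O*(6 + O)
(S*8)*G(0) = (8*8)*(0*(6 + 0)) = 64*(0*6) = 64*0 = 0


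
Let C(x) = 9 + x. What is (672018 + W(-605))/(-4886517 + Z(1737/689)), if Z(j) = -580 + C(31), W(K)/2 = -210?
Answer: -223866/1629019 ≈ -0.13742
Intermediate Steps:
W(K) = -420 (W(K) = 2*(-210) = -420)
Z(j) = -540 (Z(j) = -580 + (9 + 31) = -580 + 40 = -540)
(672018 + W(-605))/(-4886517 + Z(1737/689)) = (672018 - 420)/(-4886517 - 540) = 671598/(-4887057) = 671598*(-1/4887057) = -223866/1629019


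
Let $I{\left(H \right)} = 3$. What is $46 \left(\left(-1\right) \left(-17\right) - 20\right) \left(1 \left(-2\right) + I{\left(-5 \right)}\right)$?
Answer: $-138$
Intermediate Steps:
$46 \left(\left(-1\right) \left(-17\right) - 20\right) \left(1 \left(-2\right) + I{\left(-5 \right)}\right) = 46 \left(\left(-1\right) \left(-17\right) - 20\right) \left(1 \left(-2\right) + 3\right) = 46 \left(17 - 20\right) \left(-2 + 3\right) = 46 \left(-3\right) 1 = \left(-138\right) 1 = -138$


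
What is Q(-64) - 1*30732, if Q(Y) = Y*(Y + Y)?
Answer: -22540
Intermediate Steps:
Q(Y) = 2*Y**2 (Q(Y) = Y*(2*Y) = 2*Y**2)
Q(-64) - 1*30732 = 2*(-64)**2 - 1*30732 = 2*4096 - 30732 = 8192 - 30732 = -22540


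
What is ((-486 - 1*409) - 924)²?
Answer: 3308761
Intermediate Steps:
((-486 - 1*409) - 924)² = ((-486 - 409) - 924)² = (-895 - 924)² = (-1819)² = 3308761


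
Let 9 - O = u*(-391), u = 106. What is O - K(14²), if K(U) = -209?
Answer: 41664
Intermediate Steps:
O = 41455 (O = 9 - 106*(-391) = 9 - 1*(-41446) = 9 + 41446 = 41455)
O - K(14²) = 41455 - 1*(-209) = 41455 + 209 = 41664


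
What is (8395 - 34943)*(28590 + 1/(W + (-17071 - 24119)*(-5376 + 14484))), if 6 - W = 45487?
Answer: -284782583252260772/375204001 ≈ -7.5901e+8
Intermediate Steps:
W = -45481 (W = 6 - 1*45487 = 6 - 45487 = -45481)
(8395 - 34943)*(28590 + 1/(W + (-17071 - 24119)*(-5376 + 14484))) = (8395 - 34943)*(28590 + 1/(-45481 + (-17071 - 24119)*(-5376 + 14484))) = -26548*(28590 + 1/(-45481 - 41190*9108)) = -26548*(28590 + 1/(-45481 - 375158520)) = -26548*(28590 + 1/(-375204001)) = -26548*(28590 - 1/375204001) = -26548*10727082388589/375204001 = -284782583252260772/375204001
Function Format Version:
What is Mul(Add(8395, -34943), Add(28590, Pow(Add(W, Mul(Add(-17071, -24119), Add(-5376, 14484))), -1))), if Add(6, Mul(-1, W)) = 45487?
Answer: Rational(-284782583252260772, 375204001) ≈ -7.5901e+8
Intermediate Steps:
W = -45481 (W = Add(6, Mul(-1, 45487)) = Add(6, -45487) = -45481)
Mul(Add(8395, -34943), Add(28590, Pow(Add(W, Mul(Add(-17071, -24119), Add(-5376, 14484))), -1))) = Mul(Add(8395, -34943), Add(28590, Pow(Add(-45481, Mul(Add(-17071, -24119), Add(-5376, 14484))), -1))) = Mul(-26548, Add(28590, Pow(Add(-45481, Mul(-41190, 9108)), -1))) = Mul(-26548, Add(28590, Pow(Add(-45481, -375158520), -1))) = Mul(-26548, Add(28590, Pow(-375204001, -1))) = Mul(-26548, Add(28590, Rational(-1, 375204001))) = Mul(-26548, Rational(10727082388589, 375204001)) = Rational(-284782583252260772, 375204001)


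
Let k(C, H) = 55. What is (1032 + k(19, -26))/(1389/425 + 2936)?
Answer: 461975/1249189 ≈ 0.36982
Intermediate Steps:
(1032 + k(19, -26))/(1389/425 + 2936) = (1032 + 55)/(1389/425 + 2936) = 1087/(1389*(1/425) + 2936) = 1087/(1389/425 + 2936) = 1087/(1249189/425) = 1087*(425/1249189) = 461975/1249189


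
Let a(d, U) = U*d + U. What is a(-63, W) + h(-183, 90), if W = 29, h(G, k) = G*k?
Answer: -18268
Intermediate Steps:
a(d, U) = U + U*d
a(-63, W) + h(-183, 90) = 29*(1 - 63) - 183*90 = 29*(-62) - 16470 = -1798 - 16470 = -18268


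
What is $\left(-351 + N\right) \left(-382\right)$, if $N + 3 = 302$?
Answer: $19864$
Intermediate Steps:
$N = 299$ ($N = -3 + 302 = 299$)
$\left(-351 + N\right) \left(-382\right) = \left(-351 + 299\right) \left(-382\right) = \left(-52\right) \left(-382\right) = 19864$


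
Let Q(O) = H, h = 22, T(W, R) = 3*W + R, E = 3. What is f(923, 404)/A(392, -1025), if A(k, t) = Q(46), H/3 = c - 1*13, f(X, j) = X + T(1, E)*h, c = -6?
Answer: -1055/57 ≈ -18.509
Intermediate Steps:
T(W, R) = R + 3*W
f(X, j) = 132 + X (f(X, j) = X + (3 + 3*1)*22 = X + (3 + 3)*22 = X + 6*22 = X + 132 = 132 + X)
H = -57 (H = 3*(-6 - 1*13) = 3*(-6 - 13) = 3*(-19) = -57)
Q(O) = -57
A(k, t) = -57
f(923, 404)/A(392, -1025) = (132 + 923)/(-57) = 1055*(-1/57) = -1055/57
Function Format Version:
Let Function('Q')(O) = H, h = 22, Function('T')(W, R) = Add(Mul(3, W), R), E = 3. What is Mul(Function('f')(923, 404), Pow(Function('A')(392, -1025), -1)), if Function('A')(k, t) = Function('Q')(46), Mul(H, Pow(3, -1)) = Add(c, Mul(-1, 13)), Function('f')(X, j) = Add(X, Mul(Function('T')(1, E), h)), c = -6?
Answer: Rational(-1055, 57) ≈ -18.509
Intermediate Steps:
Function('T')(W, R) = Add(R, Mul(3, W))
Function('f')(X, j) = Add(132, X) (Function('f')(X, j) = Add(X, Mul(Add(3, Mul(3, 1)), 22)) = Add(X, Mul(Add(3, 3), 22)) = Add(X, Mul(6, 22)) = Add(X, 132) = Add(132, X))
H = -57 (H = Mul(3, Add(-6, Mul(-1, 13))) = Mul(3, Add(-6, -13)) = Mul(3, -19) = -57)
Function('Q')(O) = -57
Function('A')(k, t) = -57
Mul(Function('f')(923, 404), Pow(Function('A')(392, -1025), -1)) = Mul(Add(132, 923), Pow(-57, -1)) = Mul(1055, Rational(-1, 57)) = Rational(-1055, 57)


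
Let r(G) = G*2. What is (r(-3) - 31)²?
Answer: 1369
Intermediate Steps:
r(G) = 2*G
(r(-3) - 31)² = (2*(-3) - 31)² = (-6 - 31)² = (-37)² = 1369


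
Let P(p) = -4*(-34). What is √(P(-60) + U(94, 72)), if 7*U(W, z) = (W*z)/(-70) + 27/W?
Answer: √1323016630/3290 ≈ 11.056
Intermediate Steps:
U(W, z) = 27/(7*W) - W*z/490 (U(W, z) = ((W*z)/(-70) + 27/W)/7 = ((W*z)*(-1/70) + 27/W)/7 = (-W*z/70 + 27/W)/7 = (27/W - W*z/70)/7 = 27/(7*W) - W*z/490)
P(p) = 136
√(P(-60) + U(94, 72)) = √(136 + (1/490)*(1890 - 1*72*94²)/94) = √(136 + (1/490)*(1/94)*(1890 - 1*72*8836)) = √(136 + (1/490)*(1/94)*(1890 - 636192)) = √(136 + (1/490)*(1/94)*(-634302)) = √(136 - 317151/23030) = √(2814929/23030) = √1323016630/3290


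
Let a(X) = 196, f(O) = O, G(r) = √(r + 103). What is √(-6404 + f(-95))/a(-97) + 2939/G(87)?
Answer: 2939*√190/190 + I*√6499/196 ≈ 213.22 + 0.41131*I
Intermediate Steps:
G(r) = √(103 + r)
√(-6404 + f(-95))/a(-97) + 2939/G(87) = √(-6404 - 95)/196 + 2939/(√(103 + 87)) = √(-6499)*(1/196) + 2939/(√190) = (I*√6499)*(1/196) + 2939*(√190/190) = I*√6499/196 + 2939*√190/190 = 2939*√190/190 + I*√6499/196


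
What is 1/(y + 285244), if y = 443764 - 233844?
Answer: 1/495164 ≈ 2.0195e-6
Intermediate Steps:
y = 209920
1/(y + 285244) = 1/(209920 + 285244) = 1/495164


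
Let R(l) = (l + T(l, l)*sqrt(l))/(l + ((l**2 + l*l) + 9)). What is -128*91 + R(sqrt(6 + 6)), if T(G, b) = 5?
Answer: -4181636/359 + 22*sqrt(3)/359 - 10*sqrt(2)*3**(3/4)/1077 + 55*sqrt(2)*3**(1/4)/359 ≈ -11648.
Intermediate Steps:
R(l) = (l + 5*sqrt(l))/(9 + l + 2*l**2) (R(l) = (l + 5*sqrt(l))/(l + ((l**2 + l*l) + 9)) = (l + 5*sqrt(l))/(l + ((l**2 + l**2) + 9)) = (l + 5*sqrt(l))/(l + (2*l**2 + 9)) = (l + 5*sqrt(l))/(l + (9 + 2*l**2)) = (l + 5*sqrt(l))/(9 + l + 2*l**2))
-128*91 + R(sqrt(6 + 6)) = -128*91 + (sqrt(6 + 6) + 5*sqrt(sqrt(6 + 6)))/(9 + sqrt(6 + 6) + 2*(sqrt(6 + 6))**2) = -11648 + (sqrt(12) + 5*sqrt(sqrt(12)))/(9 + sqrt(12) + 2*(sqrt(12))**2) = -11648 + (2*sqrt(3) + 5*sqrt(2*sqrt(3)))/(9 + 2*sqrt(3) + 2*(2*sqrt(3))**2) = -11648 + (2*sqrt(3) + 5*(sqrt(2)*3**(1/4)))/(9 + 2*sqrt(3) + 2*12) = -11648 + (2*sqrt(3) + 5*sqrt(2)*3**(1/4))/(9 + 2*sqrt(3) + 24) = -11648 + (2*sqrt(3) + 5*sqrt(2)*3**(1/4))/(33 + 2*sqrt(3))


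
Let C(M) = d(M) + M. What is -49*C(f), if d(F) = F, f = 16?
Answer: -1568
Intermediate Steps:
C(M) = 2*M (C(M) = M + M = 2*M)
-49*C(f) = -98*16 = -49*32 = -1568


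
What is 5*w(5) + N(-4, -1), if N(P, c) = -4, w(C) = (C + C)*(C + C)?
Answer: 496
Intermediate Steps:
w(C) = 4*C**2 (w(C) = (2*C)*(2*C) = 4*C**2)
5*w(5) + N(-4, -1) = 5*(4*5**2) - 4 = 5*(4*25) - 4 = 5*100 - 4 = 500 - 4 = 496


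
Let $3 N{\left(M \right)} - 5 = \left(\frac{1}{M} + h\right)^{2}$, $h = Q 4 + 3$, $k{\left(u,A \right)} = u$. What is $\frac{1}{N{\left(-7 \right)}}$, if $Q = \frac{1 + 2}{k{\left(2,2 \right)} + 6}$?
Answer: $\frac{196}{1567} \approx 0.12508$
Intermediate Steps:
$Q = \frac{3}{8}$ ($Q = \frac{1 + 2}{2 + 6} = \frac{3}{8} \approx 0.375$)
$h = \frac{9}{2}$ ($h = \frac{3}{8} \cdot 4 + 3 = \frac{3}{2} + 3 = \frac{9}{2} \approx 4.5$)
$N{\left(M \right)} = \frac{5}{3} + \frac{\left(\frac{9}{2} + \frac{1}{M}\right)^{2}}{3}$ ($N{\left(M \right)} = \frac{5}{3} + \frac{\left(\frac{1}{M} + \frac{9}{2}\right)^{2}}{3} = \frac{5}{3} + \frac{\left(\frac{9}{2} + \frac{1}{M}\right)^{2}}{3}$)
$\frac{1}{N{\left(-7 \right)}} = \frac{1}{\frac{101}{12} + \frac{3}{-7} + \frac{1}{3 \cdot 49}} = \frac{1}{\frac{101}{12} + 3 \left(- \frac{1}{7}\right) + \frac{1}{3} \cdot \frac{1}{49}} = \frac{1}{\frac{101}{12} - \frac{3}{7} + \frac{1}{147}} = \frac{1}{\frac{1567}{196}} = \frac{196}{1567}$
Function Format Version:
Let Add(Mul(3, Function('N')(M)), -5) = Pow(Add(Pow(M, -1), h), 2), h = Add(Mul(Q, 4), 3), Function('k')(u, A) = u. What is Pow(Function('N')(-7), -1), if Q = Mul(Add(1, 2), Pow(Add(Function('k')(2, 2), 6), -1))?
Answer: Rational(196, 1567) ≈ 0.12508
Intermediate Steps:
Q = Rational(3, 8) (Q = Mul(Add(1, 2), Pow(Add(2, 6), -1)) = Mul(3, Pow(8, -1)) = Mul(3, Rational(1, 8)) = Rational(3, 8) ≈ 0.37500)
h = Rational(9, 2) (h = Add(Mul(Rational(3, 8), 4), 3) = Add(Rational(3, 2), 3) = Rational(9, 2) ≈ 4.5000)
Function('N')(M) = Add(Rational(5, 3), Mul(Rational(1, 3), Pow(Add(Rational(9, 2), Pow(M, -1)), 2))) (Function('N')(M) = Add(Rational(5, 3), Mul(Rational(1, 3), Pow(Add(Pow(M, -1), Rational(9, 2)), 2))) = Add(Rational(5, 3), Mul(Rational(1, 3), Pow(Add(Rational(9, 2), Pow(M, -1)), 2))))
Pow(Function('N')(-7), -1) = Pow(Add(Rational(101, 12), Mul(3, Pow(-7, -1)), Mul(Rational(1, 3), Pow(-7, -2))), -1) = Pow(Add(Rational(101, 12), Mul(3, Rational(-1, 7)), Mul(Rational(1, 3), Rational(1, 49))), -1) = Pow(Add(Rational(101, 12), Rational(-3, 7), Rational(1, 147)), -1) = Pow(Rational(1567, 196), -1) = Rational(196, 1567)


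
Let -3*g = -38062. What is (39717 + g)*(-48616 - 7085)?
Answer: -2918973771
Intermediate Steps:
g = 38062/3 (g = -⅓*(-38062) = 38062/3 ≈ 12687.)
(39717 + g)*(-48616 - 7085) = (39717 + 38062/3)*(-48616 - 7085) = (157213/3)*(-55701) = -2918973771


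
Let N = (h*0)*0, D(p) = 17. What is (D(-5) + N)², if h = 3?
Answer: 289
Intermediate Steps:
N = 0 (N = (3*0)*0 = 0*0 = 0)
(D(-5) + N)² = (17 + 0)² = 17² = 289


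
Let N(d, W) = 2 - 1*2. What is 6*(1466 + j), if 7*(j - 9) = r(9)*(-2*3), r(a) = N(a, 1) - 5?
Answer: 62130/7 ≈ 8875.7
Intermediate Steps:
N(d, W) = 0 (N(d, W) = 2 - 2 = 0)
r(a) = -5 (r(a) = 0 - 5 = -5)
j = 93/7 (j = 9 + (-(-10)*3)/7 = 9 + (-5*(-6))/7 = 9 + (⅐)*30 = 9 + 30/7 = 93/7 ≈ 13.286)
6*(1466 + j) = 6*(1466 + 93/7) = 6*(10355/7) = 62130/7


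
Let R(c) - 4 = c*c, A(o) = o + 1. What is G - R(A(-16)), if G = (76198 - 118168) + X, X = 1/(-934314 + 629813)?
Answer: -12849637700/304501 ≈ -42199.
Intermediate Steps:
A(o) = 1 + o
X = -1/304501 (X = 1/(-304501) = -1/304501 ≈ -3.2841e-6)
R(c) = 4 + c² (R(c) = 4 + c*c = 4 + c²)
G = -12779906971/304501 (G = (76198 - 118168) - 1/304501 = -41970 - 1/304501 = -12779906971/304501 ≈ -41970.)
G - R(A(-16)) = -12779906971/304501 - (4 + (1 - 16)²) = -12779906971/304501 - (4 + (-15)²) = -12779906971/304501 - (4 + 225) = -12779906971/304501 - 1*229 = -12779906971/304501 - 229 = -12849637700/304501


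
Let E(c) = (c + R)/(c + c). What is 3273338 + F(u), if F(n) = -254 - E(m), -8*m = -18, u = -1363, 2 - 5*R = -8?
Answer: 58915495/18 ≈ 3.2731e+6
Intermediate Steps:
R = 2 (R = ⅖ - ⅕*(-8) = ⅖ + 8/5 = 2)
m = 9/4 (m = -⅛*(-18) = 9/4 ≈ 2.2500)
E(c) = (2 + c)/(2*c) (E(c) = (c + 2)/(c + c) = (2 + c)/((2*c)) = (2 + c)*(1/(2*c)) = (2 + c)/(2*c))
F(n) = -4589/18 (F(n) = -254 - (2 + 9/4)/(2*9/4) = -254 - 4*17/(2*9*4) = -254 - 1*17/18 = -254 - 17/18 = -4589/18)
3273338 + F(u) = 3273338 - 4589/18 = 58915495/18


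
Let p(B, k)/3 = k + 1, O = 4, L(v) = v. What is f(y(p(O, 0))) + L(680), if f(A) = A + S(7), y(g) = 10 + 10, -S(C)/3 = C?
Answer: 679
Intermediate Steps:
S(C) = -3*C
p(B, k) = 3 + 3*k (p(B, k) = 3*(k + 1) = 3*(1 + k) = 3 + 3*k)
y(g) = 20
f(A) = -21 + A (f(A) = A - 3*7 = A - 21 = -21 + A)
f(y(p(O, 0))) + L(680) = (-21 + 20) + 680 = -1 + 680 = 679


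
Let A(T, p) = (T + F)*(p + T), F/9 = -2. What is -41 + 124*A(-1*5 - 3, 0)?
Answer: 25751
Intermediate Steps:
F = -18 (F = 9*(-2) = -18)
A(T, p) = (-18 + T)*(T + p) (A(T, p) = (T - 18)*(p + T) = (-18 + T)*(T + p))
-41 + 124*A(-1*5 - 3, 0) = -41 + 124*((-1*5 - 3)**2 - 18*(-1*5 - 3) - 18*0 + (-1*5 - 3)*0) = -41 + 124*((-5 - 3)**2 - 18*(-5 - 3) + 0 + (-5 - 3)*0) = -41 + 124*((-8)**2 - 18*(-8) + 0 - 8*0) = -41 + 124*(64 + 144 + 0 + 0) = -41 + 124*208 = -41 + 25792 = 25751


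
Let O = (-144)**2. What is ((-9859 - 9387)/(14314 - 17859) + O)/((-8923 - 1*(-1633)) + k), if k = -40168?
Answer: -36764183/84119305 ≈ -0.43705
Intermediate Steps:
O = 20736
((-9859 - 9387)/(14314 - 17859) + O)/((-8923 - 1*(-1633)) + k) = ((-9859 - 9387)/(14314 - 17859) + 20736)/((-8923 - 1*(-1633)) - 40168) = (-19246/(-3545) + 20736)/((-8923 + 1633) - 40168) = (-19246*(-1/3545) + 20736)/(-7290 - 40168) = (19246/3545 + 20736)/(-47458) = (73528366/3545)*(-1/47458) = -36764183/84119305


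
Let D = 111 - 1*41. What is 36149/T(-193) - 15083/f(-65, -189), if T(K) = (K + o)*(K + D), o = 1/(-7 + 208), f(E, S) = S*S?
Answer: 62526565567/56813250312 ≈ 1.1006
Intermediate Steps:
D = 70 (D = 111 - 41 = 70)
f(E, S) = S**2
o = 1/201 ≈ 0.0049751
T(K) = (70 + K)*(1/201 + K) (T(K) = (K + 1/201)*(K + 70) = (1/201 + K)*(70 + K) = (70 + K)*(1/201 + K))
36149/T(-193) - 15083/f(-65, -189) = 36149/(70/201 + (-193)**2 + (14071/201)*(-193)) - 15083/((-189)**2) = 36149/(70/201 + 37249 - 2715703/201) - 15083/35721 = 36149/(1590472/67) - 15083*1/35721 = 36149*(67/1590472) - 15083/35721 = 2421983/1590472 - 15083/35721 = 62526565567/56813250312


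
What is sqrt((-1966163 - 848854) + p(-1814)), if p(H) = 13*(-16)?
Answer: 5*I*sqrt(112609) ≈ 1677.9*I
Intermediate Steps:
p(H) = -208
sqrt((-1966163 - 848854) + p(-1814)) = sqrt((-1966163 - 848854) - 208) = sqrt(-2815017 - 208) = sqrt(-2815225) = 5*I*sqrt(112609)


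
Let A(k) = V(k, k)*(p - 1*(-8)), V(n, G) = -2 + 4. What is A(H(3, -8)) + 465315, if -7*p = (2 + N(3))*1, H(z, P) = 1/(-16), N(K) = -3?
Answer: 3257319/7 ≈ 4.6533e+5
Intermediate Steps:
H(z, P) = -1/16
V(n, G) = 2
p = ⅐ (p = -(2 - 3)/7 = -(-1)/7 = -⅐*(-1) = ⅐ ≈ 0.14286)
A(k) = 114/7 (A(k) = 2*(⅐ - 1*(-8)) = 2*(⅐ + 8) = 2*(57/7) = 114/7)
A(H(3, -8)) + 465315 = 114/7 + 465315 = 3257319/7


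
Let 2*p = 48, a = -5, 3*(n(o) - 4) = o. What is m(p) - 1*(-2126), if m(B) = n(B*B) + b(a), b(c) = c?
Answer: 2317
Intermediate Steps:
n(o) = 4 + o/3
p = 24 (p = (½)*48 = 24)
m(B) = -1 + B²/3 (m(B) = (4 + (B*B)/3) - 5 = (4 + B²/3) - 5 = -1 + B²/3)
m(p) - 1*(-2126) = (-1 + (⅓)*24²) - 1*(-2126) = (-1 + (⅓)*576) + 2126 = (-1 + 192) + 2126 = 191 + 2126 = 2317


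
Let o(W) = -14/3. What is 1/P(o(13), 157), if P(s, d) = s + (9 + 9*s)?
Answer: -3/113 ≈ -0.026549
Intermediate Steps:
o(W) = -14/3 (o(W) = -14*⅓ = -14/3)
P(s, d) = 9 + 10*s
1/P(o(13), 157) = 1/(9 + 10*(-14/3)) = 1/(9 - 140/3) = 1/(-113/3) = -3/113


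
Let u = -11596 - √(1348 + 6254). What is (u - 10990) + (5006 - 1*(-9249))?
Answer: -8331 - √7602 ≈ -8418.2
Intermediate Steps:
u = -11596 - √7602 ≈ -11683.
(u - 10990) + (5006 - 1*(-9249)) = ((-11596 - √7602) - 10990) + (5006 - 1*(-9249)) = (-22586 - √7602) + (5006 + 9249) = (-22586 - √7602) + 14255 = -8331 - √7602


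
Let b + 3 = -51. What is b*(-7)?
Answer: 378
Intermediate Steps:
b = -54 (b = -3 - 51 = -54)
b*(-7) = -54*(-7) = 378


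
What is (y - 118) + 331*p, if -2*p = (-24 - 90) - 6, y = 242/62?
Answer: 612123/31 ≈ 19746.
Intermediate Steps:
y = 121/31 (y = 242*(1/62) = 121/31 ≈ 3.9032)
p = 60 (p = -((-24 - 90) - 6)/2 = -(-114 - 6)/2 = -½*(-120) = 60)
(y - 118) + 331*p = (121/31 - 118) + 331*60 = -3537/31 + 19860 = 612123/31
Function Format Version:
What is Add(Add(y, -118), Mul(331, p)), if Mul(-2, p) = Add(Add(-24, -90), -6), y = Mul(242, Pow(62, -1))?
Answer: Rational(612123, 31) ≈ 19746.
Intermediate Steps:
y = Rational(121, 31) (y = Mul(242, Rational(1, 62)) = Rational(121, 31) ≈ 3.9032)
p = 60 (p = Mul(Rational(-1, 2), Add(Add(-24, -90), -6)) = Mul(Rational(-1, 2), Add(-114, -6)) = Mul(Rational(-1, 2), -120) = 60)
Add(Add(y, -118), Mul(331, p)) = Add(Add(Rational(121, 31), -118), Mul(331, 60)) = Add(Rational(-3537, 31), 19860) = Rational(612123, 31)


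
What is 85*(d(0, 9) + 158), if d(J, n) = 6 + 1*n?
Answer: 14705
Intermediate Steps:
d(J, n) = 6 + n
85*(d(0, 9) + 158) = 85*((6 + 9) + 158) = 85*(15 + 158) = 85*173 = 14705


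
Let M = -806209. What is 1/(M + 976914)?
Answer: 1/170705 ≈ 5.8581e-6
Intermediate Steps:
1/(M + 976914) = 1/(-806209 + 976914) = 1/170705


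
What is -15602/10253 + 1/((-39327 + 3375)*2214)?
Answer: -1241883762509/816115505184 ≈ -1.5217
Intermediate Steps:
-15602/10253 + 1/((-39327 + 3375)*2214) = -15602*1/10253 + (1/2214)/(-35952) = -15602/10253 - 1/35952*1/2214 = -15602/10253 - 1/79597728 = -1241883762509/816115505184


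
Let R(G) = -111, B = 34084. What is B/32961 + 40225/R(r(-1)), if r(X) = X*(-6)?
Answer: -146896989/406519 ≈ -361.35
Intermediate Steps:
r(X) = -6*X
B/32961 + 40225/R(r(-1)) = 34084/32961 + 40225/(-111) = 34084*(1/32961) + 40225*(-1/111) = 34084/32961 - 40225/111 = -146896989/406519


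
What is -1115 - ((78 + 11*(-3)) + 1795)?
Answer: -2955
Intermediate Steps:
-1115 - ((78 + 11*(-3)) + 1795) = -1115 - ((78 - 33) + 1795) = -1115 - (45 + 1795) = -1115 - 1*1840 = -1115 - 1840 = -2955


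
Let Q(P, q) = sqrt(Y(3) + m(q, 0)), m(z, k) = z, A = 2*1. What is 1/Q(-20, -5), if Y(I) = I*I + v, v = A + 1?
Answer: sqrt(7)/7 ≈ 0.37796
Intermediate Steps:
A = 2
v = 3 (v = 2 + 1 = 3)
Y(I) = 3 + I**2 (Y(I) = I*I + 3 = I**2 + 3 = 3 + I**2)
Q(P, q) = sqrt(12 + q) (Q(P, q) = sqrt((3 + 3**2) + q) = sqrt((3 + 9) + q) = sqrt(12 + q))
1/Q(-20, -5) = 1/(sqrt(12 - 5)) = 1/(sqrt(7)) = sqrt(7)/7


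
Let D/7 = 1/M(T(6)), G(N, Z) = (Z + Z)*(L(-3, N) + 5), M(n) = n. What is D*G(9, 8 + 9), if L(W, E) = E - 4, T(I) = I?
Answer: 1190/3 ≈ 396.67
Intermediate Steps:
L(W, E) = -4 + E
G(N, Z) = 2*Z*(1 + N) (G(N, Z) = (Z + Z)*((-4 + N) + 5) = (2*Z)*(1 + N) = 2*Z*(1 + N))
D = 7/6 ≈ 1.1667
D*G(9, 8 + 9) = 7*(2*(8 + 9)*(1 + 9))/6 = 7*(2*17*10)/6 = (7/6)*340 = 1190/3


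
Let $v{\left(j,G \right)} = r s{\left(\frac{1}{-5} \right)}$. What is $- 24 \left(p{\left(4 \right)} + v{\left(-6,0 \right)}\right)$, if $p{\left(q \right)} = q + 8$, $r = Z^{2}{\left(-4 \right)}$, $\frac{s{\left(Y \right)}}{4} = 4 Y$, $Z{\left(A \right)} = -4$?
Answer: $\frac{4704}{5} \approx 940.8$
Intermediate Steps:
$s{\left(Y \right)} = 16 Y$ ($s{\left(Y \right)} = 4 \cdot 4 Y = 16 Y$)
$r = 16$ ($r = \left(-4\right)^{2} = 16$)
$p{\left(q \right)} = 8 + q$
$v{\left(j,G \right)} = - \frac{256}{5}$ ($v{\left(j,G \right)} = 16 \frac{16}{-5} = 16 \cdot 16 \left(- \frac{1}{5}\right) = 16 \left(- \frac{16}{5}\right) = - \frac{256}{5}$)
$- 24 \left(p{\left(4 \right)} + v{\left(-6,0 \right)}\right) = - 24 \left(\left(8 + 4\right) - \frac{256}{5}\right) = - 24 \left(12 - \frac{256}{5}\right) = \left(-24\right) \left(- \frac{196}{5}\right) = \frac{4704}{5}$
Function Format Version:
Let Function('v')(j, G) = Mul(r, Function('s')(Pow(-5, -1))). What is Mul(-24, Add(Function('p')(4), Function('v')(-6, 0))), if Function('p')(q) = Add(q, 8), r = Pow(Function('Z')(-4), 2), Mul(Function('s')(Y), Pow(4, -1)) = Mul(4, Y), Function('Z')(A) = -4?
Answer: Rational(4704, 5) ≈ 940.80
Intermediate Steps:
Function('s')(Y) = Mul(16, Y) (Function('s')(Y) = Mul(4, Mul(4, Y)) = Mul(16, Y))
r = 16 (r = Pow(-4, 2) = 16)
Function('p')(q) = Add(8, q)
Function('v')(j, G) = Rational(-256, 5) (Function('v')(j, G) = Mul(16, Mul(16, Pow(-5, -1))) = Mul(16, Mul(16, Rational(-1, 5))) = Mul(16, Rational(-16, 5)) = Rational(-256, 5))
Mul(-24, Add(Function('p')(4), Function('v')(-6, 0))) = Mul(-24, Add(Add(8, 4), Rational(-256, 5))) = Mul(-24, Add(12, Rational(-256, 5))) = Mul(-24, Rational(-196, 5)) = Rational(4704, 5)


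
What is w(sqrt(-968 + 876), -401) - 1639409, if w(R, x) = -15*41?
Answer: -1640024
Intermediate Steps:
w(R, x) = -615
w(sqrt(-968 + 876), -401) - 1639409 = -615 - 1639409 = -1640024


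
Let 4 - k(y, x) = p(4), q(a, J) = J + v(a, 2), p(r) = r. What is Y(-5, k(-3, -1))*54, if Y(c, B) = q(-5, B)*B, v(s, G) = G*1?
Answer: 0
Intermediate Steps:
v(s, G) = G
q(a, J) = 2 + J (q(a, J) = J + 2 = 2 + J)
k(y, x) = 0 (k(y, x) = 4 - 1*4 = 4 - 4 = 0)
Y(c, B) = B*(2 + B) (Y(c, B) = (2 + B)*B = B*(2 + B))
Y(-5, k(-3, -1))*54 = (0*(2 + 0))*54 = (0*2)*54 = 0*54 = 0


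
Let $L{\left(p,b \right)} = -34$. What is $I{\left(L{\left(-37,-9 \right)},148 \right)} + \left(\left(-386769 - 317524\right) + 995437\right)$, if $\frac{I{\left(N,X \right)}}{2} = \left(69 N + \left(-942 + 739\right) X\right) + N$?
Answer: $226296$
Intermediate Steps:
$I{\left(N,X \right)} = - 406 X + 140 N$ ($I{\left(N,X \right)} = 2 \left(\left(69 N + \left(-942 + 739\right) X\right) + N\right) = 2 \left(\left(69 N - 203 X\right) + N\right) = 2 \left(\left(- 203 X + 69 N\right) + N\right) = 2 \left(- 203 X + 70 N\right) = - 406 X + 140 N$)
$I{\left(L{\left(-37,-9 \right)},148 \right)} + \left(\left(-386769 - 317524\right) + 995437\right) = \left(\left(-406\right) 148 + 140 \left(-34\right)\right) + \left(\left(-386769 - 317524\right) + 995437\right) = \left(-60088 - 4760\right) + \left(-704293 + 995437\right) = -64848 + 291144 = 226296$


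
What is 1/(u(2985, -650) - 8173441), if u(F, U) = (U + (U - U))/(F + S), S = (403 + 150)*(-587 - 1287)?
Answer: -1033337/8445919001967 ≈ -1.2235e-7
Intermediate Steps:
S = -1036322 (S = 553*(-1874) = -1036322)
u(F, U) = U/(-1036322 + F) (u(F, U) = (U + (U - U))/(F - 1036322) = (U + 0)/(-1036322 + F) = U/(-1036322 + F))
1/(u(2985, -650) - 8173441) = 1/(-650/(-1036322 + 2985) - 8173441) = 1/(-650/(-1033337) - 8173441) = 1/(-650*(-1/1033337) - 8173441) = 1/(650/1033337 - 8173441) = 1/(-8445919001967/1033337) = -1033337/8445919001967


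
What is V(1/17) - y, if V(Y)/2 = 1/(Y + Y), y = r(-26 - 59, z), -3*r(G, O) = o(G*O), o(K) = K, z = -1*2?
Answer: 221/3 ≈ 73.667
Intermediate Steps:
z = -2
r(G, O) = -G*O/3
y = -170/3 (y = -1/3*(-26 - 59)*(-2) = -1/3*(-85)*(-2) = -170/3 ≈ -56.667)
V(Y) = 1/Y (V(Y) = 2/(Y + Y) = 2/((2*Y)) = 2*(1/(2*Y)) = 1/Y)
V(1/17) - y = 1/(1/17) - 1*(-170/3) = 1/(1/17) + 170/3 = 17 + 170/3 = 221/3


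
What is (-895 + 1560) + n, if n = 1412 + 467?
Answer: 2544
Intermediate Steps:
n = 1879
(-895 + 1560) + n = (-895 + 1560) + 1879 = 665 + 1879 = 2544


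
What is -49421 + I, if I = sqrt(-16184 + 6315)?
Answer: -49421 + I*sqrt(9869) ≈ -49421.0 + 99.343*I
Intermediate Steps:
I = I*sqrt(9869) (I = sqrt(-9869) = I*sqrt(9869) ≈ 99.343*I)
-49421 + I = -49421 + I*sqrt(9869)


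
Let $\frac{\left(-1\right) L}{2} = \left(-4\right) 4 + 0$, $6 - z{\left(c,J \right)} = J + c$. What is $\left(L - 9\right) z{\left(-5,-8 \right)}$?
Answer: $437$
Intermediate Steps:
$z{\left(c,J \right)} = 6 - J - c$ ($z{\left(c,J \right)} = 6 - \left(J + c\right) = 6 - J - c$)
$L = 32$ ($L = - 2 \left(\left(-4\right) 4 + 0\right) = - 2 \left(-16 + 0\right) = \left(-2\right) \left(-16\right) = 32$)
$\left(L - 9\right) z{\left(-5,-8 \right)} = \left(32 - 9\right) \left(6 - -8 - -5\right) = 23 \left(6 + 8 + 5\right) = 23 \cdot 19 = 437$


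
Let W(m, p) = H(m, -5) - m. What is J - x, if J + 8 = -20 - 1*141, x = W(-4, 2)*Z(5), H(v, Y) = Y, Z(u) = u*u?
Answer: -144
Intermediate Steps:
Z(u) = u²
W(m, p) = -5 - m
x = -25 (x = (-5 - 1*(-4))*5² = (-5 + 4)*25 = -1*25 = -25)
J = -169 (J = -8 + (-20 - 1*141) = -8 + (-20 - 141) = -8 - 161 = -169)
J - x = -169 - 1*(-25) = -169 + 25 = -144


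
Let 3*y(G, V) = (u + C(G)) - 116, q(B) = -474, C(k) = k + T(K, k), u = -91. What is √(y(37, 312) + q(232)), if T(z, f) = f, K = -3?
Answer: I*√4665/3 ≈ 22.767*I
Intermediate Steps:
C(k) = 2*k (C(k) = k + k = 2*k)
y(G, V) = -69 + 2*G/3 (y(G, V) = ((-91 + 2*G) - 116)/3 = (-207 + 2*G)/3 = -69 + 2*G/3)
√(y(37, 312) + q(232)) = √((-69 + (⅔)*37) - 474) = √((-69 + 74/3) - 474) = √(-133/3 - 474) = √(-1555/3) = I*√4665/3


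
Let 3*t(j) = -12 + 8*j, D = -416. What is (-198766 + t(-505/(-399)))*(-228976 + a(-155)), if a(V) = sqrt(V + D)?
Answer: 54478805682400/1197 - 237923650*I*sqrt(571)/1197 ≈ 4.5513e+10 - 4.7496e+6*I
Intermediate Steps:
t(j) = -4 + 8*j/3 (t(j) = (-12 + 8*j)/3 = -4 + 8*j/3)
a(V) = sqrt(-416 + V) (a(V) = sqrt(V - 416) = sqrt(-416 + V))
(-198766 + t(-505/(-399)))*(-228976 + a(-155)) = (-198766 + (-4 + 8*(-505/(-399))/3))*(-228976 + sqrt(-416 - 155)) = (-198766 + (-4 + 8*(-505*(-1/399))/3))*(-228976 + sqrt(-571)) = (-198766 + (-4 + (8/3)*(505/399)))*(-228976 + I*sqrt(571)) = (-198766 + (-4 + 4040/1197))*(-228976 + I*sqrt(571)) = (-198766 - 748/1197)*(-228976 + I*sqrt(571)) = -237923650*(-228976 + I*sqrt(571))/1197 = 54478805682400/1197 - 237923650*I*sqrt(571)/1197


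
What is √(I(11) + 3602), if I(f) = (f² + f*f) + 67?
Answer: √3911 ≈ 62.538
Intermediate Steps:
I(f) = 67 + 2*f² (I(f) = (f² + f²) + 67 = 2*f² + 67 = 67 + 2*f²)
√(I(11) + 3602) = √((67 + 2*11²) + 3602) = √((67 + 2*121) + 3602) = √((67 + 242) + 3602) = √(309 + 3602) = √3911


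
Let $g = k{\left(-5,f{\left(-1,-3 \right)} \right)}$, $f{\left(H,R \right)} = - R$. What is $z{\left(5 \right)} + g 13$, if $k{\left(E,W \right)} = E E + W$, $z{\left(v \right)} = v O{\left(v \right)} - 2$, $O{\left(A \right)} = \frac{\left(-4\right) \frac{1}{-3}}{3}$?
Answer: $\frac{3278}{9} \approx 364.22$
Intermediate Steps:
$O{\left(A \right)} = \frac{4}{9}$ ($O{\left(A \right)} = \left(-4\right) \left(- \frac{1}{3}\right) \frac{1}{3} = \frac{4}{3} \cdot \frac{1}{3} = \frac{4}{9}$)
$z{\left(v \right)} = -2 + \frac{4 v}{9}$ ($z{\left(v \right)} = v \frac{4}{9} - 2 = \frac{4 v}{9} - 2 = -2 + \frac{4 v}{9}$)
$k{\left(E,W \right)} = W + E^{2}$ ($k{\left(E,W \right)} = E^{2} + W = W + E^{2}$)
$g = 28$ ($g = \left(-1\right) \left(-3\right) + \left(-5\right)^{2} = 3 + 25 = 28$)
$z{\left(5 \right)} + g 13 = \left(-2 + \frac{4}{9} \cdot 5\right) + 28 \cdot 13 = \left(-2 + \frac{20}{9}\right) + 364 = \frac{2}{9} + 364 = \frac{3278}{9}$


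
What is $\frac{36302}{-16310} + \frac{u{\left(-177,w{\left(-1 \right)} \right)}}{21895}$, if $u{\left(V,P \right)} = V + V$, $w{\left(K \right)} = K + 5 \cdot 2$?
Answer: $- \frac{11437229}{5101535} \approx -2.2419$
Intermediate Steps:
$w{\left(K \right)} = 10 + K$ ($w{\left(K \right)} = K + 10 = 10 + K$)
$u{\left(V,P \right)} = 2 V$
$\frac{36302}{-16310} + \frac{u{\left(-177,w{\left(-1 \right)} \right)}}{21895} = \frac{36302}{-16310} + \frac{2 \left(-177\right)}{21895} = 36302 \left(- \frac{1}{16310}\right) - \frac{354}{21895} = - \frac{2593}{1165} - \frac{354}{21895} = - \frac{11437229}{5101535}$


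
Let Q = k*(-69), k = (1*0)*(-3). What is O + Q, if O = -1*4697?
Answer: -4697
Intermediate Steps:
k = 0 (k = 0*(-3) = 0)
O = -4697
Q = 0 (Q = 0*(-69) = 0)
O + Q = -4697 + 0 = -4697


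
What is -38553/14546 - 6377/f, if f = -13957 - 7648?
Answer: -740177723/314266330 ≈ -2.3553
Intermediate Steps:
f = -21605
-38553/14546 - 6377/f = -38553/14546 - 6377/(-21605) = -38553*1/14546 - 6377*(-1/21605) = -38553/14546 + 6377/21605 = -740177723/314266330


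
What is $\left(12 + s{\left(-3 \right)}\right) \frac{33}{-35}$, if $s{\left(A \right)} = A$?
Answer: $- \frac{297}{35} \approx -8.4857$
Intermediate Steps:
$\left(12 + s{\left(-3 \right)}\right) \frac{33}{-35} = \left(12 - 3\right) \frac{33}{-35} = 9 \cdot 33 \left(- \frac{1}{35}\right) = 9 \left(- \frac{33}{35}\right) = - \frac{297}{35}$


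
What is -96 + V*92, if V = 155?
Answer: 14164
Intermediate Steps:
-96 + V*92 = -96 + 155*92 = -96 + 14260 = 14164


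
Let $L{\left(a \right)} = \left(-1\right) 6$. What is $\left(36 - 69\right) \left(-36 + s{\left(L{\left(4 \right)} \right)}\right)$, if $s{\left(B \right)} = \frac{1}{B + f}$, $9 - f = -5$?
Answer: $\frac{9471}{8} \approx 1183.9$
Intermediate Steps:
$L{\left(a \right)} = -6$
$f = 14$ ($f = 9 - -5 = 9 + 5 = 14$)
$s{\left(B \right)} = \frac{1}{14 + B}$ ($s{\left(B \right)} = \frac{1}{B + 14} = \frac{1}{14 + B}$)
$\left(36 - 69\right) \left(-36 + s{\left(L{\left(4 \right)} \right)}\right) = \left(36 - 69\right) \left(-36 + \frac{1}{14 - 6}\right) = \left(36 - 69\right) \left(-36 + \frac{1}{8}\right) = - 33 \left(-36 + \frac{1}{8}\right) = \left(-33\right) \left(- \frac{287}{8}\right) = \frac{9471}{8}$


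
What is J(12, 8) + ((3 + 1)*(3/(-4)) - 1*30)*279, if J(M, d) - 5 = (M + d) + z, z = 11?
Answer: -9171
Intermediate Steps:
J(M, d) = 16 + M + d (J(M, d) = 5 + ((M + d) + 11) = 5 + (11 + M + d) = 16 + M + d)
J(12, 8) + ((3 + 1)*(3/(-4)) - 1*30)*279 = (16 + 12 + 8) + ((3 + 1)*(3/(-4)) - 1*30)*279 = 36 + (4*(3*(-1/4)) - 30)*279 = 36 + (4*(-3/4) - 30)*279 = 36 + (-3 - 30)*279 = 36 - 33*279 = 36 - 9207 = -9171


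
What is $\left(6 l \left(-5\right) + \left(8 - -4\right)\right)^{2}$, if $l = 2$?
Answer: $2304$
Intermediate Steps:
$\left(6 l \left(-5\right) + \left(8 - -4\right)\right)^{2} = \left(6 \cdot 2 \left(-5\right) + \left(8 - -4\right)\right)^{2} = \left(12 \left(-5\right) + \left(8 + 4\right)\right)^{2} = \left(-60 + 12\right)^{2} = \left(-48\right)^{2} = 2304$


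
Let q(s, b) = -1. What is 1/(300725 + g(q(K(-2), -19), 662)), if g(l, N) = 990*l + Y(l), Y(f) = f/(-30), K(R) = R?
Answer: 30/8992051 ≈ 3.3363e-6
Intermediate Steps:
Y(f) = -f/30 (Y(f) = f*(-1/30) = -f/30)
g(l, N) = 29699*l/30 (g(l, N) = 990*l - l/30 = 29699*l/30)
1/(300725 + g(q(K(-2), -19), 662)) = 1/(300725 + (29699/30)*(-1)) = 1/(300725 - 29699/30) = 1/(8992051/30) = 30/8992051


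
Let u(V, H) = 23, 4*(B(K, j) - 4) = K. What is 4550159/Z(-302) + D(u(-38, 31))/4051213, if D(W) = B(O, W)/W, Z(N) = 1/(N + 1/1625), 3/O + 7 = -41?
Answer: -13316156289802067413401/9690501496000 ≈ -1.3741e+9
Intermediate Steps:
O = -1/16 (O = 3/(-7 - 41) = 3/(-48) = 3*(-1/48) = -1/16 ≈ -0.062500)
B(K, j) = 4 + K/4
Z(N) = 1/(1/1625 + N) (Z(N) = 1/(N + 1/1625) = 1/(1/1625 + N))
D(W) = 255/(64*W) (D(W) = (4 + (¼)*(-1/16))/W = (4 - 1/64)/W = 255/(64*W))
4550159/Z(-302) + D(u(-38, 31))/4051213 = 4550159/((1625/(1 + 1625*(-302)))) + ((255/64)/23)/4051213 = 4550159/((1625/(1 - 490750))) + ((255/64)*(1/23))*(1/4051213) = 4550159/((1625/(-490749))) + (255/1472)*(1/4051213) = 4550159/((1625*(-1/490749))) + 255/5963385536 = 4550159/(-1625/490749) + 255/5963385536 = 4550159*(-490749/1625) + 255/5963385536 = -2232985979091/1625 + 255/5963385536 = -13316156289802067413401/9690501496000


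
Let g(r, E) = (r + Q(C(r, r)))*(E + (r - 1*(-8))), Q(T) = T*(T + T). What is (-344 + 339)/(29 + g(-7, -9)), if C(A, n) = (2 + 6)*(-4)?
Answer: 5/16299 ≈ 0.00030677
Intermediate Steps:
C(A, n) = -32 (C(A, n) = 8*(-4) = -32)
Q(T) = 2*T² (Q(T) = T*(2*T) = 2*T²)
g(r, E) = (2048 + r)*(8 + E + r) (g(r, E) = (r + 2*(-32)²)*(E + (r - 1*(-8))) = (r + 2*1024)*(E + (r + 8)) = (r + 2048)*(E + (8 + r)) = (2048 + r)*(8 + E + r))
(-344 + 339)/(29 + g(-7, -9)) = (-344 + 339)/(29 + (16384 + (-7)² + 2048*(-9) + 2056*(-7) - 9*(-7))) = -5/(29 + (16384 + 49 - 18432 - 14392 + 63)) = -5/(29 - 16328) = -5/(-16299) = -5*(-1/16299) = 5/16299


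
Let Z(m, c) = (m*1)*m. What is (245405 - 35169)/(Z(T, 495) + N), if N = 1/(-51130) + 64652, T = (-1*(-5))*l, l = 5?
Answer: 10749366680/3337613009 ≈ 3.2207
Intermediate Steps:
T = 25 (T = -1*(-5)*5 = 5*5 = 25)
Z(m, c) = m**2 (Z(m, c) = m*m = m**2)
N = 3305656759/51130 (N = -1/51130 + 64652 = 3305656759/51130 ≈ 64652.)
(245405 - 35169)/(Z(T, 495) + N) = (245405 - 35169)/(25**2 + 3305656759/51130) = 210236/(625 + 3305656759/51130) = 210236/(3337613009/51130) = 210236*(51130/3337613009) = 10749366680/3337613009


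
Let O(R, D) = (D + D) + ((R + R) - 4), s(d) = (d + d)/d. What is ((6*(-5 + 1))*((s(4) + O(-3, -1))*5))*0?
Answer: 0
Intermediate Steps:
s(d) = 2 (s(d) = (2*d)/d = 2)
O(R, D) = -4 + 2*D + 2*R (O(R, D) = 2*D + (2*R - 4) = 2*D + (-4 + 2*R) = -4 + 2*D + 2*R)
((6*(-5 + 1))*((s(4) + O(-3, -1))*5))*0 = ((6*(-5 + 1))*((2 + (-4 + 2*(-1) + 2*(-3)))*5))*0 = ((6*(-4))*((2 + (-4 - 2 - 6))*5))*0 = -24*(2 - 12)*5*0 = -(-240)*5*0 = -24*(-50)*0 = 1200*0 = 0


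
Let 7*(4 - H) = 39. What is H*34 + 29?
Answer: -171/7 ≈ -24.429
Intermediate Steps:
H = -11/7 (H = 4 - 1/7*39 = 4 - 39/7 = -11/7 ≈ -1.5714)
H*34 + 29 = -11/7*34 + 29 = -374/7 + 29 = -171/7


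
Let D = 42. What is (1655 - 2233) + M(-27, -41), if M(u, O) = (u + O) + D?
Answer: -604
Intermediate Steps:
M(u, O) = 42 + O + u (M(u, O) = (u + O) + 42 = (O + u) + 42 = 42 + O + u)
(1655 - 2233) + M(-27, -41) = (1655 - 2233) + (42 - 41 - 27) = -578 - 26 = -604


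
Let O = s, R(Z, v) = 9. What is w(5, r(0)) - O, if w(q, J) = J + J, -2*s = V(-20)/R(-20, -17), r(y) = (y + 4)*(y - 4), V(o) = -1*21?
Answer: -199/6 ≈ -33.167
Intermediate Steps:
V(o) = -21
r(y) = (-4 + y)*(4 + y) (r(y) = (4 + y)*(-4 + y) = (-4 + y)*(4 + y))
s = 7/6 (s = -(-21)/(2*9) = -1/2*(-7/3) = 7/6 ≈ 1.1667)
w(q, J) = 2*J
O = 7/6 ≈ 1.1667
w(5, r(0)) - O = 2*(-16 + 0**2) - 1*7/6 = 2*(-16 + 0) - 7/6 = 2*(-16) - 7/6 = -32 - 7/6 = -199/6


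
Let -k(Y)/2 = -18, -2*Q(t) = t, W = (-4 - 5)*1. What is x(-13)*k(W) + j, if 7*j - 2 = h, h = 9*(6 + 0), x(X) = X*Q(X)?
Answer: -3034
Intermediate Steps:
W = -9 (W = -9*1 = -9)
Q(t) = -t/2
k(Y) = 36 (k(Y) = -2*(-18) = 36)
x(X) = -X²/2 (x(X) = X*(-X/2) = -X²/2)
h = 54 (h = 9*6 = 54)
j = 8 (j = 2/7 + (⅐)*54 = 2/7 + 54/7 = 8)
x(-13)*k(W) + j = -½*(-13)²*36 + 8 = -½*169*36 + 8 = -169/2*36 + 8 = -3042 + 8 = -3034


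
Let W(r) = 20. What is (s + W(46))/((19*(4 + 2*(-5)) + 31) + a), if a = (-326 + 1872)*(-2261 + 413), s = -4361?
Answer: 4341/2857091 ≈ 0.0015194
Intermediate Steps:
a = -2857008 (a = 1546*(-1848) = -2857008)
(s + W(46))/((19*(4 + 2*(-5)) + 31) + a) = (-4361 + 20)/((19*(4 + 2*(-5)) + 31) - 2857008) = -4341/((19*(4 - 10) + 31) - 2857008) = -4341/((19*(-6) + 31) - 2857008) = -4341/((-114 + 31) - 2857008) = -4341/(-83 - 2857008) = -4341/(-2857091) = -4341*(-1/2857091) = 4341/2857091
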